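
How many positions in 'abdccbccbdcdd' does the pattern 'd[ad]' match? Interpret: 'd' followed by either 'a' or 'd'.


Pattern: d[ad] means 'd' followed by either 'a' or 'd'.
Scanning 'abdccbccbdcdd' position-by-position:
  Pos 0: window 'ab' -> no
  Pos 1: window 'bd' -> no
  Pos 2: window 'dc' -> no
  Pos 3: window 'cc' -> no
  Pos 4: window 'cb' -> no
  Pos 5: window 'bc' -> no
  Pos 6: window 'cc' -> no
  Pos 7: window 'cb' -> no
  Pos 8: window 'bd' -> no
  Pos 9: window 'dc' -> no
  Pos 10: window 'cd' -> no
  Pos 11: window 'dd' -> MATCH
  Pos 12: window 'd' -> no
Total matches: 1

1


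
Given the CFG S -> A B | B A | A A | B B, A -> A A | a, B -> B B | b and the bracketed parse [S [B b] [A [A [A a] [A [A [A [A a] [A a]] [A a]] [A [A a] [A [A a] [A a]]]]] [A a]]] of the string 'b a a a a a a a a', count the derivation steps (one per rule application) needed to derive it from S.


Every bracketed nonterminal node [X ...] in the tree is produced by exactly one rule application.
Reading the tree off as a leftmost derivation:
  Step 1: S  =>  B A   (applied S -> B A)
  Step 2: B A  =>  b A   (applied B -> b)
  Step 3: b A  =>  b A A   (applied A -> A A)
  Step 4: b A A  =>  b A A A   (applied A -> A A)
  Step 5: b A A A  =>  b a A A   (applied A -> a)
  Step 6: b a A A  =>  b a A A A   (applied A -> A A)
  Step 7: b a A A A  =>  b a A A A A   (applied A -> A A)
  Step 8: b a A A A A  =>  b a A A A A A   (applied A -> A A)
  Step 9: b a A A A A A  =>  b a a A A A A   (applied A -> a)
  Step 10: b a a A A A A  =>  b a a a A A A   (applied A -> a)
  Step 11: b a a a A A A  =>  b a a a a A A   (applied A -> a)
  Step 12: b a a a a A A  =>  b a a a a A A A   (applied A -> A A)
  Step 13: b a a a a A A A  =>  b a a a a a A A   (applied A -> a)
  Step 14: b a a a a a A A  =>  b a a a a a A A A   (applied A -> A A)
  Step 15: b a a a a a A A A  =>  b a a a a a a A A   (applied A -> a)
  Step 16: b a a a a a a A A  =>  b a a a a a a a A   (applied A -> a)
  Step 17: b a a a a a a a A  =>  b a a a a a a a a   (applied A -> a)
Final yield: b a a a a a a a a
Total rewrite steps: 17

17


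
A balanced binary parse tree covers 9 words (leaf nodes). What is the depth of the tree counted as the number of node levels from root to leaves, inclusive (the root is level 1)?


In a balanced binary tree with n leaves the deepest leaf is ceil(log2(n)) edges below the root,
so counting node levels inclusive of root and leaves gives ceil(log2(n)) + 1 levels.
log2(9) = 3.1699
ceil(3.1699) = 4
levels = 4 + 1 = 5

5


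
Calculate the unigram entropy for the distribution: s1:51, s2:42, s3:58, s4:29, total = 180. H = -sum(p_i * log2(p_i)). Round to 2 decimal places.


Computing entropy H = -sum(p_i * log2(p_i)):
  s1: p = 51/180 = 0.2833, -p*log2(p) = 0.5155
  s2: p = 42/180 = 0.2333, -p*log2(p) = 0.4899
  s3: p = 58/180 = 0.3222, -p*log2(p) = 0.5265
  s4: p = 29/180 = 0.1611, -p*log2(p) = 0.4243
H = sum of terms = 1.9562
Rounded to 2 decimals: 1.96

1.96


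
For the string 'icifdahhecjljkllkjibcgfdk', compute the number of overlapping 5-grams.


String 'icifdahhecjljkllkjibcgfdk' has length L = 25.
Number of overlapping n-grams = L - n + 1
Substituting: 25 - 5 + 1 = 21

21


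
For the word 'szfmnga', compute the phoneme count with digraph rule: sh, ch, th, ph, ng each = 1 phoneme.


Parsing 'szfmnga' greedily, digraphs first:
  's' -> consonant phoneme (phonemes so far: 1)
  'z' -> consonant phoneme (phonemes so far: 2)
  'f' -> consonant phoneme (phonemes so far: 3)
  'm' -> consonant phoneme (phonemes so far: 4)
  'ng' -> digraph (1 consonant phoneme) (phonemes so far: 5)
  'a' -> vowel phoneme (phonemes so far: 6)
Total phonemes: 6

6


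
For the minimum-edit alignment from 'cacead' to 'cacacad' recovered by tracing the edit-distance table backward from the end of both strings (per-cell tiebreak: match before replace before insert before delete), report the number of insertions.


Edit distance = 2. Backtracking from cell (6, 7) with preference match > replace > insert > delete,
then listing the resulting alignment 'cacead' -> 'cacacad' left to right:
  Step 1: keep 'c'
  Step 2: keep 'a'
  Step 3: keep 'c'
  Step 4: insert 'a' [insertion #1]
  Step 5: replace e->c
  Step 6: keep 'a'
  Step 7: keep 'd'
Total insertions: 1

1


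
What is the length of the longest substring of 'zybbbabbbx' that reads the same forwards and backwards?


Scanning 'zybbbabbbx' for palindromic substrings.
Substring at positions 2-8: 'bbbabbb'.
Check: reverse('bbbabbb') = 'bbbabbb' -> palindrome confirmed.
Neighbouring characters ('y' / 'x') break symmetry, so it cannot extend further.
No longer palindromic substring exists; longest length = 7

7


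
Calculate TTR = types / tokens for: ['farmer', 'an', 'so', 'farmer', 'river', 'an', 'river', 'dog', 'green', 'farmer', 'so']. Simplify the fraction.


Tokens: 11
Unique types: ('an', 'dog', 'farmer', 'green', 'river', 'so') = 6
TTR = 6/11
Already in lowest terms.

6/11


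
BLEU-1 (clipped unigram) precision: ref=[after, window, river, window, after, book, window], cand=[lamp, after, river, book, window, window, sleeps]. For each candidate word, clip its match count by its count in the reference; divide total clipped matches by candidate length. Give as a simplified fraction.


Reference word counts: {'after': 2, 'book': 1, 'river': 1, 'window': 3}
Checking each candidate word (with clipping):
  'lamp' -> not in reference -> no match (matches: 0)
  'after' -> in reference (ref count 2, used 1/2) -> match (matches: 1)
  'river' -> in reference (ref count 1, used 1/1) -> match (matches: 2)
  'book' -> in reference (ref count 1, used 1/1) -> match (matches: 3)
  'window' -> in reference (ref count 3, used 1/3) -> match (matches: 4)
  'window' -> in reference (ref count 3, used 2/3) -> match (matches: 5)
  'sleeps' -> not in reference -> no match (matches: 5)
Clipped matches: 5, Candidate length: 7
Precision = 5/7

5/7


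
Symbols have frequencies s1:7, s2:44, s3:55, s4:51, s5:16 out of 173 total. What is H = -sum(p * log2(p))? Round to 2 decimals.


Computing entropy H = -sum(p_i * log2(p_i)):
  s1: p = 7/173 = 0.0405, -p*log2(p) = 0.1872
  s2: p = 44/173 = 0.2543, -p*log2(p) = 0.5024
  s3: p = 55/173 = 0.3179, -p*log2(p) = 0.5256
  s4: p = 51/173 = 0.2948, -p*log2(p) = 0.5195
  s5: p = 16/173 = 0.0925, -p*log2(p) = 0.3177
H = sum of terms = 2.0524
Rounded to 2 decimals: 2.05

2.05


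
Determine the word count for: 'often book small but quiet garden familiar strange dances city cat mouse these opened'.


Counting words by splitting on spaces:
  Word 1: 'often'
  Word 2: 'book'
  Word 3: 'small'
  Word 4: 'but'
  Word 5: 'quiet'
  Word 6: 'garden'
  Word 7: 'familiar'
  Word 8: 'strange'
  Word 9: 'dances'
  Word 10: 'city'
  Word 11: 'cat'
  Word 12: 'mouse'
  Word 13: 'these'
  Word 14: 'opened'
Total words: 14

14


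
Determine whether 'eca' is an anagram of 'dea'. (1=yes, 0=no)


Sort characters of 'eca': 'ace'
Sort characters of 'dea': 'ade'
Sorted forms differ -> they are NOT anagrams
Result: 0

0


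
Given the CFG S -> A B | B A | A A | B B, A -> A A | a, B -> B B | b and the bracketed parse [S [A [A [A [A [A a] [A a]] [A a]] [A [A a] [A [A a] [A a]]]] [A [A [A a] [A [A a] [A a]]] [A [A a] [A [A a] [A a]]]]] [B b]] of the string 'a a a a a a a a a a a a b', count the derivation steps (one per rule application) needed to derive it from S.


Every bracketed nonterminal node [X ...] in the tree is produced by exactly one rule application.
Reading the tree off as a leftmost derivation:
  Step 1: S  =>  A B   (applied S -> A B)
  Step 2: A B  =>  A A B   (applied A -> A A)
  Step 3: A A B  =>  A A A B   (applied A -> A A)
  Step 4: A A A B  =>  A A A A B   (applied A -> A A)
  Step 5: A A A A B  =>  A A A A A B   (applied A -> A A)
  Step 6: A A A A A B  =>  a A A A A B   (applied A -> a)
  Step 7: a A A A A B  =>  a a A A A B   (applied A -> a)
  Step 8: a a A A A B  =>  a a a A A B   (applied A -> a)
  Step 9: a a a A A B  =>  a a a A A A B   (applied A -> A A)
  Step 10: a a a A A A B  =>  a a a a A A B   (applied A -> a)
  Step 11: a a a a A A B  =>  a a a a A A A B   (applied A -> A A)
  Step 12: a a a a A A A B  =>  a a a a a A A B   (applied A -> a)
  Step 13: a a a a a A A B  =>  a a a a a a A B   (applied A -> a)
  Step 14: a a a a a a A B  =>  a a a a a a A A B   (applied A -> A A)
  Step 15: a a a a a a A A B  =>  a a a a a a A A A B   (applied A -> A A)
  Step 16: a a a a a a A A A B  =>  a a a a a a a A A B   (applied A -> a)
  Step 17: a a a a a a a A A B  =>  a a a a a a a A A A B   (applied A -> A A)
  Step 18: a a a a a a a A A A B  =>  a a a a a a a a A A B   (applied A -> a)
  Step 19: a a a a a a a a A A B  =>  a a a a a a a a a A B   (applied A -> a)
  Step 20: a a a a a a a a a A B  =>  a a a a a a a a a A A B   (applied A -> A A)
  Step 21: a a a a a a a a a A A B  =>  a a a a a a a a a a A B   (applied A -> a)
  Step 22: a a a a a a a a a a A B  =>  a a a a a a a a a a A A B   (applied A -> A A)
  Step 23: a a a a a a a a a a A A B  =>  a a a a a a a a a a a A B   (applied A -> a)
  Step 24: a a a a a a a a a a a A B  =>  a a a a a a a a a a a a B   (applied A -> a)
  Step 25: a a a a a a a a a a a a B  =>  a a a a a a a a a a a a b   (applied B -> b)
Final yield: a a a a a a a a a a a a b
Total rewrite steps: 25

25


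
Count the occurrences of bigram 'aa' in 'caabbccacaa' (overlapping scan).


Scanning 'caabbccacaa' for bigram 'aa':
  Position 0: 'ca' -> no
  Position 1: 'aa' -> MATCH
  Position 2: 'ab' -> no
  Position 3: 'bb' -> no
  Position 4: 'bc' -> no
  Position 5: 'cc' -> no
  Position 6: 'ca' -> no
  Position 7: 'ac' -> no
  Position 8: 'ca' -> no
  Position 9: 'aa' -> MATCH
Total matches: 2

2


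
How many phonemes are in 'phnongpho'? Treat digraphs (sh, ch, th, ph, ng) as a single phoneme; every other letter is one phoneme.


Parsing 'phnongpho' greedily, digraphs first:
  'ph' -> digraph (1 consonant phoneme) (phonemes so far: 1)
  'n' -> consonant phoneme (phonemes so far: 2)
  'o' -> vowel phoneme (phonemes so far: 3)
  'ng' -> digraph (1 consonant phoneme) (phonemes so far: 4)
  'ph' -> digraph (1 consonant phoneme) (phonemes so far: 5)
  'o' -> vowel phoneme (phonemes so far: 6)
Total phonemes: 6

6


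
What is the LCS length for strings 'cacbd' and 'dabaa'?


DP table for LCS of 'cacbd' and 'dabaa':
       d  a  b  a  a
    0  0  0  0  0  0
  c 0  0  0  0  0  0
  a 0  0  1  1  1  1
  c 0  0  1  1  1  1
  b 0  0  1  2  2  2
  d 0  1  1  2  2  2
LCS: 'ab'
LCS length = 2

2


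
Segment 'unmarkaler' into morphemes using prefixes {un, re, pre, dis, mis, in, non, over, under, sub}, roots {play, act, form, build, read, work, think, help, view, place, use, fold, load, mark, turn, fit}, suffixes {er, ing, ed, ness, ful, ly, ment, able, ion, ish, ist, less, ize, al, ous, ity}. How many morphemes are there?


Segmenting 'unmarkaler' against the inventory:
  'un' -> prefix (morpheme 1)
  'mark' -> root (morpheme 2)
  'al' -> suffix (morpheme 3)
  'er' -> suffix (morpheme 4)
Total morphemes: 4

4


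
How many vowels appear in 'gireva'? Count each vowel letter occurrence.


Scanning each character of 'gireva':
  Position 1: 'g' -> consonant (running count: 0)
  Position 2: 'i' -> vowel (running count: 1)
  Position 3: 'r' -> consonant (running count: 1)
  Position 4: 'e' -> vowel (running count: 2)
  Position 5: 'v' -> consonant (running count: 2)
  Position 6: 'a' -> vowel (running count: 3)
Total vowels: 3

3


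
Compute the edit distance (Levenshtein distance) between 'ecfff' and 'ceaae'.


Building DP table for s1='ecfff' (len 5) and s2='ceaae' (len 5):
       c  e  a  a  e
    0  1  2  3  4  5
  e 1  1  1  2  3  4
  c 2  1  2  2  3  4
  f 3  2  2  3  3  4
  f 4  3  3  3  4  4
  f 5  4  4  4  4  5
Edit distance = dp[5][5] = 5

5


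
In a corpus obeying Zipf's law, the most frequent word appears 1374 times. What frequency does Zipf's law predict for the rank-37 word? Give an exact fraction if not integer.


Zipf's law: freq(rank) = f1 / rank
f1 = 1374, rank = 37
freq = 1374 / 37
GCD(1374, 37) = 1
Simplified: 1374/37

1374/37


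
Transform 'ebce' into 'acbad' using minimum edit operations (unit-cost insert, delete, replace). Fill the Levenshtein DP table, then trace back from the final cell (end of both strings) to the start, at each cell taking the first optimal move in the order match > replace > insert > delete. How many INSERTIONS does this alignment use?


Edit distance = 4. Backtracking from cell (4, 5) with preference match > replace > insert > delete,
then listing the resulting alignment 'ebce' -> 'acbad' left to right:
  Step 1: insert 'a' [insertion #1]
  Step 2: replace e->c
  Step 3: keep 'b'
  Step 4: replace c->a
  Step 5: replace e->d
Total insertions: 1

1


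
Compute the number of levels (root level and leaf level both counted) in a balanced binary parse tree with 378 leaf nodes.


In a balanced binary tree with n leaves the deepest leaf is ceil(log2(n)) edges below the root,
so counting node levels inclusive of root and leaves gives ceil(log2(n)) + 1 levels.
log2(378) = 8.5622
ceil(8.5622) = 9
levels = 9 + 1 = 10

10


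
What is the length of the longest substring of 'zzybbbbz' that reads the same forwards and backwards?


Scanning 'zzybbbbz' for palindromic substrings.
Substring at positions 3-6: 'bbbb'.
Check: reverse('bbbb') = 'bbbb' -> palindrome confirmed.
Neighbouring characters ('y' / 'z') break symmetry, so it cannot extend further.
No longer palindromic substring exists; longest length = 4

4


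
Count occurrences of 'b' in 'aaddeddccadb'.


Scanning 'aaddeddccadb' for 'b':
  Position 11: 'b' -> MATCH (count: 1)
Total occurrences of 'b': 1

1


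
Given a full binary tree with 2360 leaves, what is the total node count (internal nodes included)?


Leaf nodes (terminals): 2360
Internal nodes = n - 1 = 2360 - 1 = 2359
Total = leaves + internal = 2360 + 2359 = 4719

4719


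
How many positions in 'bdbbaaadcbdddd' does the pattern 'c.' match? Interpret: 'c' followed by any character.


Pattern: c. means 'c' followed by any character.
Scanning 'bdbbaaadcbdddd' position-by-position:
  Pos 0: window 'bd' -> no
  Pos 1: window 'db' -> no
  Pos 2: window 'bb' -> no
  Pos 3: window 'ba' -> no
  Pos 4: window 'aa' -> no
  Pos 5: window 'aa' -> no
  Pos 6: window 'ad' -> no
  Pos 7: window 'dc' -> no
  Pos 8: window 'cb' -> MATCH
  Pos 9: window 'bd' -> no
  Pos 10: window 'dd' -> no
  Pos 11: window 'dd' -> no
  Pos 12: window 'dd' -> no
  Pos 13: window 'd' -> no
Total matches: 1

1


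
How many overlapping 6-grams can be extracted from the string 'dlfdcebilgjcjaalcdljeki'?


String 'dlfdcebilgjcjaalcdljeki' has length L = 23.
Number of overlapping n-grams = L - n + 1
Substituting: 23 - 6 + 1 = 18

18


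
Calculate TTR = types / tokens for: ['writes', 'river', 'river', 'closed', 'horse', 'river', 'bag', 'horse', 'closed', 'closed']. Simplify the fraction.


Tokens: 10
Unique types: ('bag', 'closed', 'horse', 'river', 'writes') = 5
TTR = 5/10
Simplify: divide both by 5 -> 1/2
TTR = 1/2

1/2


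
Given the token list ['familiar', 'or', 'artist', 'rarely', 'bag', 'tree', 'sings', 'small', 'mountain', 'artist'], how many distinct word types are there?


Listing all tokens and tracking unique types:
  Token 1: 'familiar' -> NEW (unique so far: 1)
  Token 2: 'or' -> NEW (unique so far: 2)
  Token 3: 'artist' -> NEW (unique so far: 3)
  Token 4: 'rarely' -> NEW (unique so far: 4)
  Token 5: 'bag' -> NEW (unique so far: 5)
  Token 6: 'tree' -> NEW (unique so far: 6)
  Token 7: 'sings' -> NEW (unique so far: 7)
  Token 8: 'small' -> NEW (unique so far: 8)
  Token 9: 'mountain' -> NEW (unique so far: 9)
  Token 10: 'artist' -> duplicate (unique so far: 9)
Unique types: ('artist', 'bag', 'familiar', 'mountain', 'or', 'rarely', 'sings', 'small', 'tree')
Vocabulary size: 9

9


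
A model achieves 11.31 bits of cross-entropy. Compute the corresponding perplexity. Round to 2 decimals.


Perplexity formula: PP = 2^H
H = 11.31
PP = 2^11.31
Decompose: 2^11.31 = 2^11 * 2^0.31
2^11 = 2048, 2^0.31 ~ 1.2397077
PP ~ 2048 * 1.2397077 = 2538.9213696
Rounded to 2 decimals: 2538.92

2538.92


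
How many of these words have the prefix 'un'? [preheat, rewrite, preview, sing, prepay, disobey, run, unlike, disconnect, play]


Checking each word for prefix 'un':
  'preheat' -> no (count: 0)
  'rewrite' -> no (count: 0)
  'preview' -> no (count: 0)
  'sing' -> no (count: 0)
  'prepay' -> no (count: 0)
  'disobey' -> no (count: 0)
  'run' -> no (count: 0)
  'unlike' -> YES, starts with 'un' (count: 1)
  'disconnect' -> no (count: 1)
  'play' -> no (count: 1)
Total with prefix 'un': 1

1


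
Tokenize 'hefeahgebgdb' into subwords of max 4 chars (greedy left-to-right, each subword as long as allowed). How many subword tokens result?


'hefeahgebgdb' has 12 characters.
Chunking with max size 4:
  Chunk 1: 'hefe' (positions 0-3)
  Chunk 2: 'ahge' (positions 4-7)
  Chunk 3: 'bgdb' (positions 8-11)
Total chunks: ceil(12 / 4) = 3

3


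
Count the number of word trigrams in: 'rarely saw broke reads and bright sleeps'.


Word trigrams from [7] words:
  Trigram 1: (rarely saw broke)
  Trigram 2: (saw broke reads)
  Trigram 3: (broke reads and)
  Trigram 4: (reads and bright)
  Trigram 5: (and bright sleeps)
Total word trigrams: 7 - 2 = 5

5


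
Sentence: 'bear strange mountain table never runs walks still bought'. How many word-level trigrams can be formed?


Word trigrams from [9] words:
  Trigram 1: (bear strange mountain)
  Trigram 2: (strange mountain table)
  Trigram 3: (mountain table never)
  Trigram 4: (table never runs)
  Trigram 5: (never runs walks)
  Trigram 6: (runs walks still)
  Trigram 7: (walks still bought)
Total word trigrams: 9 - 2 = 7

7


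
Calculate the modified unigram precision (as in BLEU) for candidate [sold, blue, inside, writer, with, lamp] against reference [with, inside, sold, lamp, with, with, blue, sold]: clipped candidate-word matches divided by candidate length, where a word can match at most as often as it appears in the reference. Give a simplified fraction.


Reference word counts: {'blue': 1, 'inside': 1, 'lamp': 1, 'sold': 2, 'with': 3}
Checking each candidate word (with clipping):
  'sold' -> in reference (ref count 2, used 1/2) -> match (matches: 1)
  'blue' -> in reference (ref count 1, used 1/1) -> match (matches: 2)
  'inside' -> in reference (ref count 1, used 1/1) -> match (matches: 3)
  'writer' -> not in reference -> no match (matches: 3)
  'with' -> in reference (ref count 3, used 1/3) -> match (matches: 4)
  'lamp' -> in reference (ref count 1, used 1/1) -> match (matches: 5)
Clipped matches: 5, Candidate length: 6
Precision = 5/6

5/6


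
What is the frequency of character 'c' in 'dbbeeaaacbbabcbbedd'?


Scanning 'dbbeeaaacbbabcbbedd' for 'c':
  Position 8: 'c' -> MATCH (count: 1)
  Position 13: 'c' -> MATCH (count: 2)
Total occurrences of 'c': 2

2


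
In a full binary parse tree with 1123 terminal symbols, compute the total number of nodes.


Leaf nodes (terminals): 1123
Internal nodes = n - 1 = 1123 - 1 = 1122
Total = leaves + internal = 1123 + 1122 = 2245

2245


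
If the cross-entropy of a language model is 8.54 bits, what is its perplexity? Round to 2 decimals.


Perplexity formula: PP = 2^H
H = 8.54
PP = 2^8.54
Decompose: 2^8.54 = 2^8 * 2^0.54
2^8 = 256, 2^0.54 ~ 1.4539725
PP ~ 256 * 1.4539725 = 372.2169600
Rounded to 2 decimals: 372.22

372.22


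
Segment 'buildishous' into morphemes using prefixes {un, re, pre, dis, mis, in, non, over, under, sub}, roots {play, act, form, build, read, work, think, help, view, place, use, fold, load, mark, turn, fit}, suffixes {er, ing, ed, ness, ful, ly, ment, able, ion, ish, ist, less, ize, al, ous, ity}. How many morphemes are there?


Segmenting 'buildishous' against the inventory:
  'build' -> root (morpheme 1)
  'ish' -> suffix (morpheme 2)
  'ous' -> suffix (morpheme 3)
Total morphemes: 3

3


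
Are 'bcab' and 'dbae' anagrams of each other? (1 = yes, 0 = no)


Sort characters of 'bcab': 'abbc'
Sort characters of 'dbae': 'abde'
Sorted forms differ -> they are NOT anagrams
Result: 0

0


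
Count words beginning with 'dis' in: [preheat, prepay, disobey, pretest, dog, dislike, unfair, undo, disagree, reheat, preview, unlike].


Checking each word for prefix 'dis':
  'preheat' -> no (count: 0)
  'prepay' -> no (count: 0)
  'disobey' -> YES, starts with 'dis' (count: 1)
  'pretest' -> no (count: 1)
  'dog' -> no (count: 1)
  'dislike' -> YES, starts with 'dis' (count: 2)
  'unfair' -> no (count: 2)
  'undo' -> no (count: 2)
  'disagree' -> YES, starts with 'dis' (count: 3)
  'reheat' -> no (count: 3)
  'preview' -> no (count: 3)
  'unlike' -> no (count: 3)
Total with prefix 'dis': 3

3


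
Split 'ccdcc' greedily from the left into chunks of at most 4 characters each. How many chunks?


'ccdcc' has 5 characters.
Chunking with max size 4:
  Chunk 1: 'ccdc' (positions 0-3)
  Chunk 2: 'c' (positions 4-4)
Total chunks: ceil(5 / 4) = 2

2


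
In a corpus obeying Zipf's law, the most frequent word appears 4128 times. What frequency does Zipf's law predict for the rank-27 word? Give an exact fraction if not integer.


Zipf's law: freq(rank) = f1 / rank
f1 = 4128, rank = 27
freq = 4128 / 27
GCD(4128, 27) = 3
Simplified: 1376/9

1376/9


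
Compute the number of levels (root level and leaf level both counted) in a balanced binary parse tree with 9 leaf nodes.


In a balanced binary tree with n leaves the deepest leaf is ceil(log2(n)) edges below the root,
so counting node levels inclusive of root and leaves gives ceil(log2(n)) + 1 levels.
log2(9) = 3.1699
ceil(3.1699) = 4
levels = 4 + 1 = 5

5


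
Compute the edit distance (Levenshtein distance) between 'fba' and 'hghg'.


Building DP table for s1='fba' (len 3) and s2='hghg' (len 4):
       h  g  h  g
    0  1  2  3  4
  f 1  1  2  3  4
  b 2  2  2  3  4
  a 3  3  3  3  4
Edit distance = dp[3][4] = 4

4


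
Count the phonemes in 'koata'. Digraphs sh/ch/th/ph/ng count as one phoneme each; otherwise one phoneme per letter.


Parsing 'koata' greedily, digraphs first:
  'k' -> consonant phoneme (phonemes so far: 1)
  'o' -> vowel phoneme (phonemes so far: 2)
  'a' -> vowel phoneme (phonemes so far: 3)
  't' -> consonant phoneme (phonemes so far: 4)
  'a' -> vowel phoneme (phonemes so far: 5)
Total phonemes: 5

5


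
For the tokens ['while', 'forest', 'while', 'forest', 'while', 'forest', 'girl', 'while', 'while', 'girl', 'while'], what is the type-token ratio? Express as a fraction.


Tokens: 11
Unique types: ('forest', 'girl', 'while') = 3
TTR = 3/11
Already in lowest terms.

3/11


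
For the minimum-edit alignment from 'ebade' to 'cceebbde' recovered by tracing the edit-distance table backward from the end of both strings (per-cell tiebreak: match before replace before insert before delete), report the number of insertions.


Edit distance = 4. Backtracking from cell (5, 8) with preference match > replace > insert > delete,
then listing the resulting alignment 'ebade' -> 'cceebbde' left to right:
  Step 1: insert 'c' [insertion #1]
  Step 2: insert 'c' [insertion #2]
  Step 3: insert 'e' [insertion #3]
  Step 4: keep 'e'
  Step 5: keep 'b'
  Step 6: replace a->b
  Step 7: keep 'd'
  Step 8: keep 'e'
Total insertions: 3

3


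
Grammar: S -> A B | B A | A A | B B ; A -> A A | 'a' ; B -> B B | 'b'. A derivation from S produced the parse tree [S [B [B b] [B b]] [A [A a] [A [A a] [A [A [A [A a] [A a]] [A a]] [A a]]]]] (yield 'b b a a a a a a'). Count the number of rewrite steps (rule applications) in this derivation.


Every bracketed nonterminal node [X ...] in the tree is produced by exactly one rule application.
Reading the tree off as a leftmost derivation:
  Step 1: S  =>  B A   (applied S -> B A)
  Step 2: B A  =>  B B A   (applied B -> B B)
  Step 3: B B A  =>  b B A   (applied B -> b)
  Step 4: b B A  =>  b b A   (applied B -> b)
  Step 5: b b A  =>  b b A A   (applied A -> A A)
  Step 6: b b A A  =>  b b a A   (applied A -> a)
  Step 7: b b a A  =>  b b a A A   (applied A -> A A)
  Step 8: b b a A A  =>  b b a a A   (applied A -> a)
  Step 9: b b a a A  =>  b b a a A A   (applied A -> A A)
  Step 10: b b a a A A  =>  b b a a A A A   (applied A -> A A)
  Step 11: b b a a A A A  =>  b b a a A A A A   (applied A -> A A)
  Step 12: b b a a A A A A  =>  b b a a a A A A   (applied A -> a)
  Step 13: b b a a a A A A  =>  b b a a a a A A   (applied A -> a)
  Step 14: b b a a a a A A  =>  b b a a a a a A   (applied A -> a)
  Step 15: b b a a a a a A  =>  b b a a a a a a   (applied A -> a)
Final yield: b b a a a a a a
Total rewrite steps: 15

15


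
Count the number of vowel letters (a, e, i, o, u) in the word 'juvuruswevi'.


Scanning each character of 'juvuruswevi':
  Position 1: 'j' -> consonant (running count: 0)
  Position 2: 'u' -> vowel (running count: 1)
  Position 3: 'v' -> consonant (running count: 1)
  Position 4: 'u' -> vowel (running count: 2)
  Position 5: 'r' -> consonant (running count: 2)
  Position 6: 'u' -> vowel (running count: 3)
  Position 7: 's' -> consonant (running count: 3)
  Position 8: 'w' -> consonant (running count: 3)
  Position 9: 'e' -> vowel (running count: 4)
  Position 10: 'v' -> consonant (running count: 4)
  Position 11: 'i' -> vowel (running count: 5)
Total vowels: 5

5


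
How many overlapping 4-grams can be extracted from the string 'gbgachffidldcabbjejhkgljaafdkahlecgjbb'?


String 'gbgachffidldcabbjejhkgljaafdkahlecgjbb' has length L = 38.
Number of overlapping n-grams = L - n + 1
Substituting: 38 - 4 + 1 = 35

35


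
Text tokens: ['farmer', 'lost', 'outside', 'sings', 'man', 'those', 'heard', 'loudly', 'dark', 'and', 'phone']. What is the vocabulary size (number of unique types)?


Listing all tokens and tracking unique types:
  Token 1: 'farmer' -> NEW (unique so far: 1)
  Token 2: 'lost' -> NEW (unique so far: 2)
  Token 3: 'outside' -> NEW (unique so far: 3)
  Token 4: 'sings' -> NEW (unique so far: 4)
  Token 5: 'man' -> NEW (unique so far: 5)
  Token 6: 'those' -> NEW (unique so far: 6)
  Token 7: 'heard' -> NEW (unique so far: 7)
  Token 8: 'loudly' -> NEW (unique so far: 8)
  Token 9: 'dark' -> NEW (unique so far: 9)
  Token 10: 'and' -> NEW (unique so far: 10)
  Token 11: 'phone' -> NEW (unique so far: 11)
Unique types: ('and', 'dark', 'farmer', 'heard', 'lost', 'loudly', 'man', 'outside', 'phone', 'sings', 'those')
Vocabulary size: 11

11


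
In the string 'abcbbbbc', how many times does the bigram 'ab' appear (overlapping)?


Scanning 'abcbbbbc' for bigram 'ab':
  Position 0: 'ab' -> MATCH
  Position 1: 'bc' -> no
  Position 2: 'cb' -> no
  Position 3: 'bb' -> no
  Position 4: 'bb' -> no
  Position 5: 'bb' -> no
  Position 6: 'bc' -> no
Total matches: 1

1


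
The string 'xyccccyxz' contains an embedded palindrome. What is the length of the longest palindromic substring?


Scanning 'xyccccyxz' for palindromic substrings.
Substring at positions 0-7: 'xyccccyx'.
Check: reverse('xyccccyx') = 'xyccccyx' -> palindrome confirmed.
Neighbouring characters ('-' / 'z') break symmetry, so it cannot extend further.
No longer palindromic substring exists; longest length = 8

8


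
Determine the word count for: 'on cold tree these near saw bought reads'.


Counting words by splitting on spaces:
  Word 1: 'on'
  Word 2: 'cold'
  Word 3: 'tree'
  Word 4: 'these'
  Word 5: 'near'
  Word 6: 'saw'
  Word 7: 'bought'
  Word 8: 'reads'
Total words: 8

8


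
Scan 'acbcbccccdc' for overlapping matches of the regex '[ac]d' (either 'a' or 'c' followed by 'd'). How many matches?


Pattern: [ac]d means either 'a' or 'c' followed by 'd'.
Scanning 'acbcbccccdc' position-by-position:
  Pos 0: window 'ac' -> no
  Pos 1: window 'cb' -> no
  Pos 2: window 'bc' -> no
  Pos 3: window 'cb' -> no
  Pos 4: window 'bc' -> no
  Pos 5: window 'cc' -> no
  Pos 6: window 'cc' -> no
  Pos 7: window 'cc' -> no
  Pos 8: window 'cd' -> MATCH
  Pos 9: window 'dc' -> no
  Pos 10: window 'c' -> no
Total matches: 1

1


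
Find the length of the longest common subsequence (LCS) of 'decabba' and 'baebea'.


DP table for LCS of 'decabba' and 'baebea':
       b  a  e  b  e  a
    0  0  0  0  0  0  0
  d 0  0  0  0  0  0  0
  e 0  0  0  1  1  1  1
  c 0  0  0  1  1  1  1
  a 0  0  1  1  1  1  2
  b 0  1  1  1  2  2  2
  b 0  1  1  1  2  2  2
  a 0  1  2  2  2  2  3
LCS: 'eba'
LCS length = 3

3


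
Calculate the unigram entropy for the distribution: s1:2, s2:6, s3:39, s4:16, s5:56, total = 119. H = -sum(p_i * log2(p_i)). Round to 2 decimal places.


Computing entropy H = -sum(p_i * log2(p_i)):
  s1: p = 2/119 = 0.0168, -p*log2(p) = 0.0991
  s2: p = 6/119 = 0.0504, -p*log2(p) = 0.2173
  s3: p = 39/119 = 0.3277, -p*log2(p) = 0.5275
  s4: p = 16/119 = 0.1345, -p*log2(p) = 0.3892
  s5: p = 56/119 = 0.4706, -p*log2(p) = 0.5117
H = sum of terms = 1.7448
Rounded to 2 decimals: 1.74

1.74


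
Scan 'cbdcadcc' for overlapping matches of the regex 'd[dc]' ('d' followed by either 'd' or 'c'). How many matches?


Pattern: d[dc] means 'd' followed by either 'd' or 'c'.
Scanning 'cbdcadcc' position-by-position:
  Pos 0: window 'cb' -> no
  Pos 1: window 'bd' -> no
  Pos 2: window 'dc' -> MATCH
  Pos 3: window 'ca' -> no
  Pos 4: window 'ad' -> no
  Pos 5: window 'dc' -> MATCH
  Pos 6: window 'cc' -> no
  Pos 7: window 'c' -> no
Total matches: 2

2


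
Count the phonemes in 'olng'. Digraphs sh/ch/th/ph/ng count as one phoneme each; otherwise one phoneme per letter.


Parsing 'olng' greedily, digraphs first:
  'o' -> vowel phoneme (phonemes so far: 1)
  'l' -> consonant phoneme (phonemes so far: 2)
  'ng' -> digraph (1 consonant phoneme) (phonemes so far: 3)
Total phonemes: 3

3


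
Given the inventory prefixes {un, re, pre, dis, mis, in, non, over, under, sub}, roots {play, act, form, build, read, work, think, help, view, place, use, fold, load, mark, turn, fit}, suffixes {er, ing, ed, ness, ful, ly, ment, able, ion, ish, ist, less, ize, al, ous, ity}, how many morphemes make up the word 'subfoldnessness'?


Segmenting 'subfoldnessness' against the inventory:
  'sub' -> prefix (morpheme 1)
  'fold' -> root (morpheme 2)
  'ness' -> suffix (morpheme 3)
  'ness' -> suffix (morpheme 4)
Total morphemes: 4

4


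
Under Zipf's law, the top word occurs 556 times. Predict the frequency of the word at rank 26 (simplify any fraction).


Zipf's law: freq(rank) = f1 / rank
f1 = 556, rank = 26
freq = 556 / 26
GCD(556, 26) = 2
Simplified: 278/13

278/13


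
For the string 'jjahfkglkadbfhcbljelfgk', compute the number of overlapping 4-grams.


String 'jjahfkglkadbfhcbljelfgk' has length L = 23.
Number of overlapping n-grams = L - n + 1
Substituting: 23 - 4 + 1 = 20

20


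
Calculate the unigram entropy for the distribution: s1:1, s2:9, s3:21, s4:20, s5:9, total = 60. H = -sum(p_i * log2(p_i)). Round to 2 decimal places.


Computing entropy H = -sum(p_i * log2(p_i)):
  s1: p = 1/60 = 0.0167, -p*log2(p) = 0.0984
  s2: p = 9/60 = 0.1500, -p*log2(p) = 0.4105
  s3: p = 21/60 = 0.3500, -p*log2(p) = 0.5301
  s4: p = 20/60 = 0.3333, -p*log2(p) = 0.5283
  s5: p = 9/60 = 0.1500, -p*log2(p) = 0.4105
H = sum of terms = 1.9778
Rounded to 2 decimals: 1.98

1.98


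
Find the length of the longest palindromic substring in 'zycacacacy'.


Scanning 'zycacacacy' for palindromic substrings.
Substring at positions 1-9: 'ycacacacy'.
Check: reverse('ycacacacy') = 'ycacacacy' -> palindrome confirmed.
Neighbouring characters ('z' / '-') break symmetry, so it cannot extend further.
No longer palindromic substring exists; longest length = 9

9


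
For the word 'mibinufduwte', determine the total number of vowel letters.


Scanning each character of 'mibinufduwte':
  Position 1: 'm' -> consonant (running count: 0)
  Position 2: 'i' -> vowel (running count: 1)
  Position 3: 'b' -> consonant (running count: 1)
  Position 4: 'i' -> vowel (running count: 2)
  Position 5: 'n' -> consonant (running count: 2)
  Position 6: 'u' -> vowel (running count: 3)
  Position 7: 'f' -> consonant (running count: 3)
  Position 8: 'd' -> consonant (running count: 3)
  Position 9: 'u' -> vowel (running count: 4)
  Position 10: 'w' -> consonant (running count: 4)
  Position 11: 't' -> consonant (running count: 4)
  Position 12: 'e' -> vowel (running count: 5)
Total vowels: 5

5


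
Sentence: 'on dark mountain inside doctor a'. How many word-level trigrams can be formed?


Word trigrams from [6] words:
  Trigram 1: (on dark mountain)
  Trigram 2: (dark mountain inside)
  Trigram 3: (mountain inside doctor)
  Trigram 4: (inside doctor a)
Total word trigrams: 6 - 2 = 4

4


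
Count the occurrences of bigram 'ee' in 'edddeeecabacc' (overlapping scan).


Scanning 'edddeeecabacc' for bigram 'ee':
  Position 0: 'ed' -> no
  Position 1: 'dd' -> no
  Position 2: 'dd' -> no
  Position 3: 'de' -> no
  Position 4: 'ee' -> MATCH
  Position 5: 'ee' -> MATCH
  Position 6: 'ec' -> no
  Position 7: 'ca' -> no
  Position 8: 'ab' -> no
  Position 9: 'ba' -> no
  Position 10: 'ac' -> no
  Position 11: 'cc' -> no
Total matches: 2

2


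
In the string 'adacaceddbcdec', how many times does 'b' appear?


Scanning 'adacaceddbcdec' for 'b':
  Position 9: 'b' -> MATCH (count: 1)
Total occurrences of 'b': 1

1


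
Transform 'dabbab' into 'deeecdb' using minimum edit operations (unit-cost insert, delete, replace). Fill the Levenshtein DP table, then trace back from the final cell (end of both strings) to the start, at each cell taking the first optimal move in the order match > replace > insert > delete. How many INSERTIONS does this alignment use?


Edit distance = 5. Backtracking from cell (6, 7) with preference match > replace > insert > delete,
then listing the resulting alignment 'dabbab' -> 'deeecdb' left to right:
  Step 1: keep 'd'
  Step 2: insert 'e' [insertion #1]
  Step 3: replace a->e
  Step 4: replace b->e
  Step 5: replace b->c
  Step 6: replace a->d
  Step 7: keep 'b'
Total insertions: 1

1


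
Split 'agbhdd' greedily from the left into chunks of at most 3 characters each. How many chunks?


'agbhdd' has 6 characters.
Chunking with max size 3:
  Chunk 1: 'agb' (positions 0-2)
  Chunk 2: 'hdd' (positions 3-5)
Total chunks: ceil(6 / 3) = 2

2


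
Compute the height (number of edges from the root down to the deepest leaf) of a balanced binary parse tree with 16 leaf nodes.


In a balanced binary tree with n leaves the deepest leaf is ceil(log2(n)) edges below the root.
log2(16) = 4.0000
ceil(4.0000) = 4
height (edges) = 4

4


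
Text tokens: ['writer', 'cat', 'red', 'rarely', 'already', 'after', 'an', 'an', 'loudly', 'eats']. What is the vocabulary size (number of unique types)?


Listing all tokens and tracking unique types:
  Token 1: 'writer' -> NEW (unique so far: 1)
  Token 2: 'cat' -> NEW (unique so far: 2)
  Token 3: 'red' -> NEW (unique so far: 3)
  Token 4: 'rarely' -> NEW (unique so far: 4)
  Token 5: 'already' -> NEW (unique so far: 5)
  Token 6: 'after' -> NEW (unique so far: 6)
  Token 7: 'an' -> NEW (unique so far: 7)
  Token 8: 'an' -> duplicate (unique so far: 7)
  Token 9: 'loudly' -> NEW (unique so far: 8)
  Token 10: 'eats' -> NEW (unique so far: 9)
Unique types: ('after', 'already', 'an', 'cat', 'eats', 'loudly', 'rarely', 'red', 'writer')
Vocabulary size: 9

9


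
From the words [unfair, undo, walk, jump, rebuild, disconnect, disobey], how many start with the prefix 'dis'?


Checking each word for prefix 'dis':
  'unfair' -> no (count: 0)
  'undo' -> no (count: 0)
  'walk' -> no (count: 0)
  'jump' -> no (count: 0)
  'rebuild' -> no (count: 0)
  'disconnect' -> YES, starts with 'dis' (count: 1)
  'disobey' -> YES, starts with 'dis' (count: 2)
Total with prefix 'dis': 2

2


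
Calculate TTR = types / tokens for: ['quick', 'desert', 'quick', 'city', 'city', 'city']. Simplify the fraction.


Tokens: 6
Unique types: ('city', 'desert', 'quick') = 3
TTR = 3/6
Simplify: divide both by 3 -> 1/2
TTR = 1/2

1/2


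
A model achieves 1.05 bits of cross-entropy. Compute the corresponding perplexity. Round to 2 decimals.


Perplexity formula: PP = 2^H
H = 1.05
PP = 2^1.05
Decompose: 2^1.05 = 2^1 * 2^0.05
2^1 = 2, 2^0.05 ~ 1.0352649
PP ~ 2 * 1.0352649 = 2.0705298
Rounded to 2 decimals: 2.07

2.07


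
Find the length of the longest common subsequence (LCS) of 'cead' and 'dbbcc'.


DP table for LCS of 'cead' and 'dbbcc':
       d  b  b  c  c
    0  0  0  0  0  0
  c 0  0  0  0  1  1
  e 0  0  0  0  1  1
  a 0  0  0  0  1  1
  d 0  1  1  1  1  1
LCS: 'c'
LCS length = 1

1


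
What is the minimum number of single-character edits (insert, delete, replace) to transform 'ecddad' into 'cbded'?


Building DP table for s1='ecddad' (len 6) and s2='cbded' (len 5):
       c  b  d  e  d
    0  1  2  3  4  5
  e 1  1  2  3  3  4
  c 2  1  2  3  4  4
  d 3  2  2  2  3  4
  d 4  3  3  2  3  3
  a 5  4  4  3  3  4
  d 6  5  5  4  4  3
Edit distance = dp[6][5] = 3

3


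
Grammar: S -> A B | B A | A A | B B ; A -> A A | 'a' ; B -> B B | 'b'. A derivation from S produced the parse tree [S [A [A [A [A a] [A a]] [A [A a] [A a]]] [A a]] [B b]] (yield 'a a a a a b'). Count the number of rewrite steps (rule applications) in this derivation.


Every bracketed nonterminal node [X ...] in the tree is produced by exactly one rule application.
Reading the tree off as a leftmost derivation:
  Step 1: S  =>  A B   (applied S -> A B)
  Step 2: A B  =>  A A B   (applied A -> A A)
  Step 3: A A B  =>  A A A B   (applied A -> A A)
  Step 4: A A A B  =>  A A A A B   (applied A -> A A)
  Step 5: A A A A B  =>  a A A A B   (applied A -> a)
  Step 6: a A A A B  =>  a a A A B   (applied A -> a)
  Step 7: a a A A B  =>  a a A A A B   (applied A -> A A)
  Step 8: a a A A A B  =>  a a a A A B   (applied A -> a)
  Step 9: a a a A A B  =>  a a a a A B   (applied A -> a)
  Step 10: a a a a A B  =>  a a a a a B   (applied A -> a)
  Step 11: a a a a a B  =>  a a a a a b   (applied B -> b)
Final yield: a a a a a b
Total rewrite steps: 11

11


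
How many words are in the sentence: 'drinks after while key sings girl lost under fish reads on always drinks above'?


Counting words by splitting on spaces:
  Word 1: 'drinks'
  Word 2: 'after'
  Word 3: 'while'
  Word 4: 'key'
  Word 5: 'sings'
  Word 6: 'girl'
  Word 7: 'lost'
  Word 8: 'under'
  Word 9: 'fish'
  Word 10: 'reads'
  Word 11: 'on'
  Word 12: 'always'
  Word 13: 'drinks'
  Word 14: 'above'
Total words: 14

14


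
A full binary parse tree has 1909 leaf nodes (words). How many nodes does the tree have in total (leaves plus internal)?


Leaf nodes (terminals): 1909
Internal nodes = n - 1 = 1909 - 1 = 1908
Total = leaves + internal = 1909 + 1908 = 3817

3817


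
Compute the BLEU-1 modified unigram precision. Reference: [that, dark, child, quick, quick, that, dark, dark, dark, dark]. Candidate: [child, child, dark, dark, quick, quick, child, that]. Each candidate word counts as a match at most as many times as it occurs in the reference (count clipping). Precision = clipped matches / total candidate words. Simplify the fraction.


Reference word counts: {'child': 1, 'dark': 5, 'quick': 2, 'that': 2}
Checking each candidate word (with clipping):
  'child' -> in reference (ref count 1, used 1/1) -> match (matches: 1)
  'child' -> ref count 1 already used up (1/1) -> clipped, no match (matches: 1)
  'dark' -> in reference (ref count 5, used 1/5) -> match (matches: 2)
  'dark' -> in reference (ref count 5, used 2/5) -> match (matches: 3)
  'quick' -> in reference (ref count 2, used 1/2) -> match (matches: 4)
  'quick' -> in reference (ref count 2, used 2/2) -> match (matches: 5)
  'child' -> ref count 1 already used up (1/1) -> clipped, no match (matches: 5)
  'that' -> in reference (ref count 2, used 1/2) -> match (matches: 6)
Clipped matches: 6, Candidate length: 8
Precision = 6/8 = 3/4

3/4


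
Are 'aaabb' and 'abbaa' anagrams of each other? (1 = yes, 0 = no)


Sort characters of 'aaabb': 'aaabb'
Sort characters of 'abbaa': 'aaabb'
Sorted forms match -> they ARE anagrams
Result: 1

1
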